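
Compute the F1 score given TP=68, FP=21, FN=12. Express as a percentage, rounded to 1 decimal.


Precision = TP / (TP + FP) = 68 / 89 = 0.764
Recall = TP / (TP + FN) = 68 / 80 = 0.85
F1 = 2 * P * R / (P + R)
= 2 * 0.764 * 0.85 / (0.764 + 0.85)
= 1.2989 / 1.614
= 0.8047
As percentage: 80.5%

80.5


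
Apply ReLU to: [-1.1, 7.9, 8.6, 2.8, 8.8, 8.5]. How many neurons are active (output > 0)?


ReLU(x) = max(0, x) for each element:
ReLU(-1.1) = 0
ReLU(7.9) = 7.9
ReLU(8.6) = 8.6
ReLU(2.8) = 2.8
ReLU(8.8) = 8.8
ReLU(8.5) = 8.5
Active neurons (>0): 5

5


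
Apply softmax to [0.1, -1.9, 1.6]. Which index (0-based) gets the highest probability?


Softmax is a monotonic transformation, so it preserves the argmax.
We need to find the index of the maximum logit.
Index 0: 0.1
Index 1: -1.9
Index 2: 1.6
Maximum logit = 1.6 at index 2

2


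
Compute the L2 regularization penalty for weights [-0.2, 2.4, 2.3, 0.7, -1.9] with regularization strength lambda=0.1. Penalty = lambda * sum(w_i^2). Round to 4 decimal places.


Squaring each weight:
(-0.2)^2 = 0.04
2.4^2 = 5.76
2.3^2 = 5.29
0.7^2 = 0.49
(-1.9)^2 = 3.61
Sum of squares = 15.19
Penalty = 0.1 * 15.19 = 1.5190

1.5190


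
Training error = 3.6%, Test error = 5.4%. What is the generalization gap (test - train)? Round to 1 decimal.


Generalization gap = test_error - train_error
= 5.4 - 3.6
= 1.8%
A small gap suggests good generalization.

1.8


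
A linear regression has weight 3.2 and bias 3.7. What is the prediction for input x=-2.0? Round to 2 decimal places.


y = 3.2 * -2.0 + (3.7)
= -6.4 + (3.7)
= -2.70

-2.70


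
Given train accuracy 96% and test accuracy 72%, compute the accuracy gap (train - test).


Gap = train_accuracy - test_accuracy
= 96 - 72
= 24%
This large gap strongly indicates overfitting.

24


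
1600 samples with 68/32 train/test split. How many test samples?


Train samples = 1600 * 68% = 1088
Test samples = 1600 - 1088
= 512

512


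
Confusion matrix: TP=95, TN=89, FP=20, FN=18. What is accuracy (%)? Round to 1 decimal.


Accuracy = (TP + TN) / (TP + TN + FP + FN) * 100
= (95 + 89) / (95 + 89 + 20 + 18)
= 184 / 222
= 0.8288
= 82.9%

82.9


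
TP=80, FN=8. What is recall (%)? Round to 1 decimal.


Recall = TP / (TP + FN) * 100
= 80 / (80 + 8)
= 80 / 88
= 0.9091
= 90.9%

90.9


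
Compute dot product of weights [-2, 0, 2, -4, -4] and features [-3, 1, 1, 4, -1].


Element-wise products:
-2 * -3 = 6
0 * 1 = 0
2 * 1 = 2
-4 * 4 = -16
-4 * -1 = 4
Sum = 6 + 0 + 2 + -16 + 4
= -4

-4


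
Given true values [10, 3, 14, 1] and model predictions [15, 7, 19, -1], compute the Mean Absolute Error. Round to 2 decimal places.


Absolute errors: [5, 4, 5, 2]
Sum of absolute errors = 16
MAE = 16 / 4 = 4.00

4.00


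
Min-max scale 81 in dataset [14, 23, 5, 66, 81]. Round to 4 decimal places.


Min = 5, Max = 81
Range = 81 - 5 = 76
Scaled = (x - min) / (max - min)
= (81 - 5) / 76
= 76 / 76
= 1.0000

1.0000


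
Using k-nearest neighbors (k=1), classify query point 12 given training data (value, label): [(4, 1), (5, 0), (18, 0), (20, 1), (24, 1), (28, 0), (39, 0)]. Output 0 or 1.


Distances from query 12:
Point 18 (class 0): distance = 6
K=1 nearest neighbors: classes = [0]
Votes for class 1: 0 / 1
Majority vote => class 0

0


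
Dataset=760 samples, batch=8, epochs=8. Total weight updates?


Iterations per epoch = 760 / 8 = 95
Total updates = iterations_per_epoch * epochs
= 95 * 8
= 760

760


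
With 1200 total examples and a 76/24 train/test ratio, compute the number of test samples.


Train samples = 1200 * 76% = 912
Test samples = 1200 - 912
= 288

288


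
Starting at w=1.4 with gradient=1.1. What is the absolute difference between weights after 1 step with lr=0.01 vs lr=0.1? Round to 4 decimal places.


With lr=0.01: w_new = 1.4 - 0.01 * 1.1 = 1.389
With lr=0.1: w_new = 1.4 - 0.1 * 1.1 = 1.29
Absolute difference = |1.389 - 1.29|
= 0.0990

0.0990


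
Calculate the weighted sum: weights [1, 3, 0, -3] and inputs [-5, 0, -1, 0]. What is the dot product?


Element-wise products:
1 * -5 = -5
3 * 0 = 0
0 * -1 = 0
-3 * 0 = 0
Sum = -5 + 0 + 0 + 0
= -5

-5


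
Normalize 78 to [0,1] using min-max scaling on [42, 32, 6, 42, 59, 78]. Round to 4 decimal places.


Min = 6, Max = 78
Range = 78 - 6 = 72
Scaled = (x - min) / (max - min)
= (78 - 6) / 72
= 72 / 72
= 1.0000

1.0000


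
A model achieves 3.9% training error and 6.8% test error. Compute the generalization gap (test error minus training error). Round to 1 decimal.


Generalization gap = test_error - train_error
= 6.8 - 3.9
= 2.9%
A moderate gap.

2.9


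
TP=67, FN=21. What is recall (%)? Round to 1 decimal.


Recall = TP / (TP + FN) * 100
= 67 / (67 + 21)
= 67 / 88
= 0.7614
= 76.1%

76.1


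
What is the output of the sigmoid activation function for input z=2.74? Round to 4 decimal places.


sigmoid(z) = 1 / (1 + exp(-z))
exp(-(2.74)) = exp(-2.74) = 0.0646
1 + 0.0646 = 1.0646
1 / 1.0646 = 0.9393

0.9393


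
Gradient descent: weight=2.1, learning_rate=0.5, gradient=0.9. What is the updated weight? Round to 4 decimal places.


w_new = w_old - lr * gradient
= 2.1 - 0.5 * 0.9
= 2.1 - (0.45)
= 1.6500

1.6500


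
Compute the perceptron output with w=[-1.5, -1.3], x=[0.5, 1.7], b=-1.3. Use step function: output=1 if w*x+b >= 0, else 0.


z = w . x + b
= -1.5*0.5 + -1.3*1.7 + -1.3
= -0.75 + -2.21 + -1.3
= -2.96 + -1.3
= -4.26
Since z = -4.26 < 0, output = 0

0


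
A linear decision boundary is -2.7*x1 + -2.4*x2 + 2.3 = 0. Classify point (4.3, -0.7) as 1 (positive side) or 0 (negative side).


Compute -2.7 * 4.3 + -2.4 * -0.7 + 2.3
= -11.61 + 1.68 + 2.3
= -7.63
Since -7.63 < 0, the point is on the negative side.

0


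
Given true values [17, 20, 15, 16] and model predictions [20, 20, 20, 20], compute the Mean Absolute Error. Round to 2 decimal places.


Absolute errors: [3, 0, 5, 4]
Sum of absolute errors = 12
MAE = 12 / 4 = 3.00

3.00


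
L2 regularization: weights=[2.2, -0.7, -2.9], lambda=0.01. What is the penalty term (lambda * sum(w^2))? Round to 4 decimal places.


Squaring each weight:
2.2^2 = 4.84
(-0.7)^2 = 0.49
(-2.9)^2 = 8.41
Sum of squares = 13.74
Penalty = 0.01 * 13.74 = 0.1374

0.1374


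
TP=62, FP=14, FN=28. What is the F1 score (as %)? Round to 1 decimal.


Precision = TP / (TP + FP) = 62 / 76 = 0.8158
Recall = TP / (TP + FN) = 62 / 90 = 0.6889
F1 = 2 * P * R / (P + R)
= 2 * 0.8158 * 0.6889 / (0.8158 + 0.6889)
= 1.124 / 1.5047
= 0.747
As percentage: 74.7%

74.7


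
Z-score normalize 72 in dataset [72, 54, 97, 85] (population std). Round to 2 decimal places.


Mean = (72 + 54 + 97 + 85) / 4 = 77.0
Variance = sum((x_i - mean)^2) / n = 254.5
Std = sqrt(254.5) = 15.9531
Z = (x - mean) / std
= (72 - 77.0) / 15.9531
= -5.0 / 15.9531
= -0.31

-0.31


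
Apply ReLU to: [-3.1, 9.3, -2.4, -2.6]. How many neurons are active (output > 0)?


ReLU(x) = max(0, x) for each element:
ReLU(-3.1) = 0
ReLU(9.3) = 9.3
ReLU(-2.4) = 0
ReLU(-2.6) = 0
Active neurons (>0): 1

1


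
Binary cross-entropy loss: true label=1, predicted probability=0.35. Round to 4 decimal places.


For y=1: Loss = -log(p)
= -log(0.35)
= -(-1.0498)
= 1.0498

1.0498


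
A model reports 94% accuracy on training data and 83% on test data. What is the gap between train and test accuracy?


Gap = train_accuracy - test_accuracy
= 94 - 83
= 11%
This gap suggests the model is overfitting.

11


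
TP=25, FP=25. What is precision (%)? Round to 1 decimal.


Precision = TP / (TP + FP) * 100
= 25 / (25 + 25)
= 25 / 50
= 0.5
= 50.0%

50.0


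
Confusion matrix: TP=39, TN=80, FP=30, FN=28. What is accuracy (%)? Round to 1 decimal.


Accuracy = (TP + TN) / (TP + TN + FP + FN) * 100
= (39 + 80) / (39 + 80 + 30 + 28)
= 119 / 177
= 0.6723
= 67.2%

67.2


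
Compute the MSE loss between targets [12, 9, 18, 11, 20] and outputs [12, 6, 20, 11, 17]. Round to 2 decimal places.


Differences: [0, 3, -2, 0, 3]
Squared errors: [0, 9, 4, 0, 9]
Sum of squared errors = 22
MSE = 22 / 5 = 4.40

4.40


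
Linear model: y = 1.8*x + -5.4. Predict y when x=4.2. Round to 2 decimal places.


y = 1.8 * 4.2 + (-5.4)
= 7.56 + (-5.4)
= 2.16

2.16


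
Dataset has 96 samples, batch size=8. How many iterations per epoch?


Iterations per epoch = dataset_size / batch_size
= 96 / 8
= 12

12


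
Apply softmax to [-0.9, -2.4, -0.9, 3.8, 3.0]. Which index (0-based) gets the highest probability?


Softmax is a monotonic transformation, so it preserves the argmax.
We need to find the index of the maximum logit.
Index 0: -0.9
Index 1: -2.4
Index 2: -0.9
Index 3: 3.8
Index 4: 3.0
Maximum logit = 3.8 at index 3

3


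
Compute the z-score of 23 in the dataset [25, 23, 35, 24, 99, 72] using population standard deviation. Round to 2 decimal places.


Mean = (25 + 23 + 35 + 24 + 99 + 72) / 6 = 46.3333
Variance = sum((x_i - mean)^2) / n = 843.2222
Std = sqrt(843.2222) = 29.0383
Z = (x - mean) / std
= (23 - 46.3333) / 29.0383
= -23.3333 / 29.0383
= -0.80

-0.80


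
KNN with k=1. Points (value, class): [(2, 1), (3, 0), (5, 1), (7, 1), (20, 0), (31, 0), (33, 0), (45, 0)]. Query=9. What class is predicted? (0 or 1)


Distances from query 9:
Point 7 (class 1): distance = 2
K=1 nearest neighbors: classes = [1]
Votes for class 1: 1 / 1
Majority vote => class 1

1


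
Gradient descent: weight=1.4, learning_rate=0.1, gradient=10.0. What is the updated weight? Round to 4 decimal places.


w_new = w_old - lr * gradient
= 1.4 - 0.1 * 10.0
= 1.4 - (1.0)
= 0.4000

0.4000


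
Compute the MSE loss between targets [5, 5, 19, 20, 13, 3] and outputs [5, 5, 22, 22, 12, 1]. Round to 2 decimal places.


Differences: [0, 0, -3, -2, 1, 2]
Squared errors: [0, 0, 9, 4, 1, 4]
Sum of squared errors = 18
MSE = 18 / 6 = 3.00

3.00


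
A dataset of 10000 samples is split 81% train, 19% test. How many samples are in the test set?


Train samples = 10000 * 81% = 8100
Test samples = 10000 - 8100
= 1900

1900


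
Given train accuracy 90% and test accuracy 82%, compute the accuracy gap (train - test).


Gap = train_accuracy - test_accuracy
= 90 - 82
= 8%
This moderate gap may indicate mild overfitting.

8


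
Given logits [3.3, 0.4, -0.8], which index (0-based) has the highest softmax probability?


Softmax is a monotonic transformation, so it preserves the argmax.
We need to find the index of the maximum logit.
Index 0: 3.3
Index 1: 0.4
Index 2: -0.8
Maximum logit = 3.3 at index 0

0


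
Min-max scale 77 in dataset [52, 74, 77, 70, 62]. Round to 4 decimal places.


Min = 52, Max = 77
Range = 77 - 52 = 25
Scaled = (x - min) / (max - min)
= (77 - 52) / 25
= 25 / 25
= 1.0000

1.0000


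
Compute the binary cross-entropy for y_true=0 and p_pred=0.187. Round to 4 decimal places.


For y=0: Loss = -log(1-p)
= -log(1 - 0.187)
= -log(0.813)
= -(-0.207)
= 0.2070

0.2070


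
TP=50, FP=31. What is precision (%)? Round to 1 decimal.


Precision = TP / (TP + FP) * 100
= 50 / (50 + 31)
= 50 / 81
= 0.6173
= 61.7%

61.7


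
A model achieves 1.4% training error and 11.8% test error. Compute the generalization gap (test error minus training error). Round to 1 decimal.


Generalization gap = test_error - train_error
= 11.8 - 1.4
= 10.4%
A large gap suggests overfitting.

10.4


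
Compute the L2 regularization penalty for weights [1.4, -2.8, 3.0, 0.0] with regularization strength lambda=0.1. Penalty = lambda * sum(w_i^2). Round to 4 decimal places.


Squaring each weight:
1.4^2 = 1.96
(-2.8)^2 = 7.84
3.0^2 = 9.0
0.0^2 = 0.0
Sum of squares = 18.8
Penalty = 0.1 * 18.8 = 1.8800

1.8800


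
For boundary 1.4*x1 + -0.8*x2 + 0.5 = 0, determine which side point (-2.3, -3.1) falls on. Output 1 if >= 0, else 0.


Compute 1.4 * -2.3 + -0.8 * -3.1 + 0.5
= -3.22 + 2.48 + 0.5
= -0.24
Since -0.24 < 0, the point is on the negative side.

0


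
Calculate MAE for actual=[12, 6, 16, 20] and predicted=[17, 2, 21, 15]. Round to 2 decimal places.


Absolute errors: [5, 4, 5, 5]
Sum of absolute errors = 19
MAE = 19 / 4 = 4.75

4.75


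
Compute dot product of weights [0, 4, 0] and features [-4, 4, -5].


Element-wise products:
0 * -4 = 0
4 * 4 = 16
0 * -5 = 0
Sum = 0 + 16 + 0
= 16

16


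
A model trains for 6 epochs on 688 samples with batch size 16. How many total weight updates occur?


Iterations per epoch = 688 / 16 = 43
Total updates = iterations_per_epoch * epochs
= 43 * 6
= 258

258


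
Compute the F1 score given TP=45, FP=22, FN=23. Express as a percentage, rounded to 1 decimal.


Precision = TP / (TP + FP) = 45 / 67 = 0.6716
Recall = TP / (TP + FN) = 45 / 68 = 0.6618
F1 = 2 * P * R / (P + R)
= 2 * 0.6716 * 0.6618 / (0.6716 + 0.6618)
= 0.8889 / 1.3334
= 0.6667
As percentage: 66.7%

66.7


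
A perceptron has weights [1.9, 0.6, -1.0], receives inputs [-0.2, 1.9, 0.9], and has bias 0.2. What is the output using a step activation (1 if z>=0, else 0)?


z = w . x + b
= 1.9*-0.2 + 0.6*1.9 + -1.0*0.9 + 0.2
= -0.38 + 1.14 + -0.9 + 0.2
= -0.14 + 0.2
= 0.06
Since z = 0.06 >= 0, output = 1

1


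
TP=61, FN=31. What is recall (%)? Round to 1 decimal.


Recall = TP / (TP + FN) * 100
= 61 / (61 + 31)
= 61 / 92
= 0.663
= 66.3%

66.3


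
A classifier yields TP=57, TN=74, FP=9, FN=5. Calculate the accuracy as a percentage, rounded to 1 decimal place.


Accuracy = (TP + TN) / (TP + TN + FP + FN) * 100
= (57 + 74) / (57 + 74 + 9 + 5)
= 131 / 145
= 0.9034
= 90.3%

90.3


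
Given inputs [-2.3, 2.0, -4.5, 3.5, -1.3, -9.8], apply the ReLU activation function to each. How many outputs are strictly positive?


ReLU(x) = max(0, x) for each element:
ReLU(-2.3) = 0
ReLU(2.0) = 2.0
ReLU(-4.5) = 0
ReLU(3.5) = 3.5
ReLU(-1.3) = 0
ReLU(-9.8) = 0
Active neurons (>0): 2

2


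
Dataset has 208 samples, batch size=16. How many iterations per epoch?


Iterations per epoch = dataset_size / batch_size
= 208 / 16
= 13

13


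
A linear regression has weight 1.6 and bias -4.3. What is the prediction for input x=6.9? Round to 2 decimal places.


y = 1.6 * 6.9 + (-4.3)
= 11.04 + (-4.3)
= 6.74

6.74


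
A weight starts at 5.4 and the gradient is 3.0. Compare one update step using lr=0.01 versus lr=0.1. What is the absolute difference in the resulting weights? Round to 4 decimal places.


With lr=0.01: w_new = 5.4 - 0.01 * 3.0 = 5.37
With lr=0.1: w_new = 5.4 - 0.1 * 3.0 = 5.1
Absolute difference = |5.37 - 5.1|
= 0.2700

0.2700


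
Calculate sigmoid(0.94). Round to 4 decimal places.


sigmoid(z) = 1 / (1 + exp(-z))
exp(-(0.94)) = exp(-0.94) = 0.3906
1 + 0.3906 = 1.3906
1 / 1.3906 = 0.7191

0.7191


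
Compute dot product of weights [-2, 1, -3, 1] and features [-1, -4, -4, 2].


Element-wise products:
-2 * -1 = 2
1 * -4 = -4
-3 * -4 = 12
1 * 2 = 2
Sum = 2 + -4 + 12 + 2
= 12

12


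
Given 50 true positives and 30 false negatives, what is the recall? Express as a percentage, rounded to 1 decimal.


Recall = TP / (TP + FN) * 100
= 50 / (50 + 30)
= 50 / 80
= 0.625
= 62.5%

62.5


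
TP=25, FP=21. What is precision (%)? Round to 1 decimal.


Precision = TP / (TP + FP) * 100
= 25 / (25 + 21)
= 25 / 46
= 0.5435
= 54.3%

54.3


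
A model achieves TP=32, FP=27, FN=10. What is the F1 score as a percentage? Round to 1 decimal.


Precision = TP / (TP + FP) = 32 / 59 = 0.5424
Recall = TP / (TP + FN) = 32 / 42 = 0.7619
F1 = 2 * P * R / (P + R)
= 2 * 0.5424 * 0.7619 / (0.5424 + 0.7619)
= 0.8265 / 1.3043
= 0.6337
As percentage: 63.4%

63.4


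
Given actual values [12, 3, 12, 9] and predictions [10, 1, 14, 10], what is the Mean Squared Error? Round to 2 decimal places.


Differences: [2, 2, -2, -1]
Squared errors: [4, 4, 4, 1]
Sum of squared errors = 13
MSE = 13 / 4 = 3.25

3.25


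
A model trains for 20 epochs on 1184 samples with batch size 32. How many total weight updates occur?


Iterations per epoch = 1184 / 32 = 37
Total updates = iterations_per_epoch * epochs
= 37 * 20
= 740

740


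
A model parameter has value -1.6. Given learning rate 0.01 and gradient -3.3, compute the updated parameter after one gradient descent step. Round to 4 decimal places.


w_new = w_old - lr * gradient
= -1.6 - 0.01 * -3.3
= -1.6 - (-0.033)
= -1.5670

-1.5670


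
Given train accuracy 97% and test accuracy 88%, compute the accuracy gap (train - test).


Gap = train_accuracy - test_accuracy
= 97 - 88
= 9%
This moderate gap may indicate mild overfitting.

9


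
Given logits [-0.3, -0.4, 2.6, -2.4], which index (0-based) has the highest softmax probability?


Softmax is a monotonic transformation, so it preserves the argmax.
We need to find the index of the maximum logit.
Index 0: -0.3
Index 1: -0.4
Index 2: 2.6
Index 3: -2.4
Maximum logit = 2.6 at index 2

2


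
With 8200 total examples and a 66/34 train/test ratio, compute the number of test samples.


Train samples = 8200 * 66% = 5412
Test samples = 8200 - 5412
= 2788

2788


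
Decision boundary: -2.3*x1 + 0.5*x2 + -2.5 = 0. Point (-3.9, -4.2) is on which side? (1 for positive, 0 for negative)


Compute -2.3 * -3.9 + 0.5 * -4.2 + -2.5
= 8.97 + -2.1 + -2.5
= 4.37
Since 4.37 >= 0, the point is on the positive side.

1


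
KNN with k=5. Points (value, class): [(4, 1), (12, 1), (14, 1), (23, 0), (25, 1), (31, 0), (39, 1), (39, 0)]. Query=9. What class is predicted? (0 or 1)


Distances from query 9:
Point 12 (class 1): distance = 3
Point 4 (class 1): distance = 5
Point 14 (class 1): distance = 5
Point 23 (class 0): distance = 14
Point 25 (class 1): distance = 16
K=5 nearest neighbors: classes = [1, 1, 1, 0, 1]
Votes for class 1: 4 / 5
Majority vote => class 1

1


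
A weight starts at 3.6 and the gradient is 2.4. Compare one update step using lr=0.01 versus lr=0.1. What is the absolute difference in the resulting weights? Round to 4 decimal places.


With lr=0.01: w_new = 3.6 - 0.01 * 2.4 = 3.576
With lr=0.1: w_new = 3.6 - 0.1 * 2.4 = 3.36
Absolute difference = |3.576 - 3.36|
= 0.2160

0.2160


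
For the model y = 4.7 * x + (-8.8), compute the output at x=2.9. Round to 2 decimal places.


y = 4.7 * 2.9 + (-8.8)
= 13.63 + (-8.8)
= 4.83

4.83


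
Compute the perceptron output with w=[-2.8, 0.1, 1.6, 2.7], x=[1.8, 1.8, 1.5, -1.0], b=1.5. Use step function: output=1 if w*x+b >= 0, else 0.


z = w . x + b
= -2.8*1.8 + 0.1*1.8 + 1.6*1.5 + 2.7*-1.0 + 1.5
= -5.04 + 0.18 + 2.4 + -2.7 + 1.5
= -5.16 + 1.5
= -3.66
Since z = -3.66 < 0, output = 0

0


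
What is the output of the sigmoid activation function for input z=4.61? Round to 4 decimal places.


sigmoid(z) = 1 / (1 + exp(-z))
exp(-(4.61)) = exp(-4.61) = 0.01
1 + 0.01 = 1.01
1 / 1.01 = 0.9901

0.9901


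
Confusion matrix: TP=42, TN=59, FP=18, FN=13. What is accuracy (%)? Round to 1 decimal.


Accuracy = (TP + TN) / (TP + TN + FP + FN) * 100
= (42 + 59) / (42 + 59 + 18 + 13)
= 101 / 132
= 0.7652
= 76.5%

76.5


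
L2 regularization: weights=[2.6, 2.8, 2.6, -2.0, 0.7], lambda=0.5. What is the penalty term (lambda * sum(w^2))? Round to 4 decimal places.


Squaring each weight:
2.6^2 = 6.76
2.8^2 = 7.84
2.6^2 = 6.76
(-2.0)^2 = 4.0
0.7^2 = 0.49
Sum of squares = 25.85
Penalty = 0.5 * 25.85 = 12.9250

12.9250


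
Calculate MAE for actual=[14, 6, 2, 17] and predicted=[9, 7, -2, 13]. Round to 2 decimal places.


Absolute errors: [5, 1, 4, 4]
Sum of absolute errors = 14
MAE = 14 / 4 = 3.50

3.50


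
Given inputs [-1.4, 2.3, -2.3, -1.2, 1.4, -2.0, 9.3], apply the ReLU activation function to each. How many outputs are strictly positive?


ReLU(x) = max(0, x) for each element:
ReLU(-1.4) = 0
ReLU(2.3) = 2.3
ReLU(-2.3) = 0
ReLU(-1.2) = 0
ReLU(1.4) = 1.4
ReLU(-2.0) = 0
ReLU(9.3) = 9.3
Active neurons (>0): 3

3


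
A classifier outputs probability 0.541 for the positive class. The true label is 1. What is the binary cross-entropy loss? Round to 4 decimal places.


For y=1: Loss = -log(p)
= -log(0.541)
= -(-0.6143)
= 0.6143

0.6143


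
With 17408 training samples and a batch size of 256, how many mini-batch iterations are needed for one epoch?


Iterations per epoch = dataset_size / batch_size
= 17408 / 256
= 68

68


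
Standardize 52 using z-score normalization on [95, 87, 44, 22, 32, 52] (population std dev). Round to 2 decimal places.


Mean = (95 + 87 + 44 + 22 + 32 + 52) / 6 = 55.3333
Variance = sum((x_i - mean)^2) / n = 728.5556
Std = sqrt(728.5556) = 26.9918
Z = (x - mean) / std
= (52 - 55.3333) / 26.9918
= -3.3333 / 26.9918
= -0.12

-0.12


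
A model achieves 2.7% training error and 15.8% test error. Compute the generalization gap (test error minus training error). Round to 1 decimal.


Generalization gap = test_error - train_error
= 15.8 - 2.7
= 13.1%
A large gap suggests overfitting.

13.1


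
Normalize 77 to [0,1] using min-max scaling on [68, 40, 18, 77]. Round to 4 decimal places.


Min = 18, Max = 77
Range = 77 - 18 = 59
Scaled = (x - min) / (max - min)
= (77 - 18) / 59
= 59 / 59
= 1.0000

1.0000


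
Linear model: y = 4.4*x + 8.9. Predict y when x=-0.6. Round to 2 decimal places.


y = 4.4 * -0.6 + (8.9)
= -2.64 + (8.9)
= 6.26

6.26


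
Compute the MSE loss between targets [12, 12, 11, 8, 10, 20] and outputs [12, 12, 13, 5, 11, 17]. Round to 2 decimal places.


Differences: [0, 0, -2, 3, -1, 3]
Squared errors: [0, 0, 4, 9, 1, 9]
Sum of squared errors = 23
MSE = 23 / 6 = 3.83

3.83


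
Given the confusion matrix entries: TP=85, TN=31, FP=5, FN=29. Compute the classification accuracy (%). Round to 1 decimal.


Accuracy = (TP + TN) / (TP + TN + FP + FN) * 100
= (85 + 31) / (85 + 31 + 5 + 29)
= 116 / 150
= 0.7733
= 77.3%

77.3


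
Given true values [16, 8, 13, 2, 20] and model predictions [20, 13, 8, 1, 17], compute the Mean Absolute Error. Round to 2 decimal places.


Absolute errors: [4, 5, 5, 1, 3]
Sum of absolute errors = 18
MAE = 18 / 5 = 3.60

3.60


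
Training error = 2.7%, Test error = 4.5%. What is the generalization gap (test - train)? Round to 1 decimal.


Generalization gap = test_error - train_error
= 4.5 - 2.7
= 1.8%
A small gap suggests good generalization.

1.8


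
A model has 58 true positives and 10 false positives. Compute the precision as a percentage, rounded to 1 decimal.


Precision = TP / (TP + FP) * 100
= 58 / (58 + 10)
= 58 / 68
= 0.8529
= 85.3%

85.3


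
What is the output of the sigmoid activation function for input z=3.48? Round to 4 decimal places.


sigmoid(z) = 1 / (1 + exp(-z))
exp(-(3.48)) = exp(-3.48) = 0.0308
1 + 0.0308 = 1.0308
1 / 1.0308 = 0.9701

0.9701


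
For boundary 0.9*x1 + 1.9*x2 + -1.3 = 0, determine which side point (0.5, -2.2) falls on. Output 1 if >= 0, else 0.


Compute 0.9 * 0.5 + 1.9 * -2.2 + -1.3
= 0.45 + -4.18 + -1.3
= -5.03
Since -5.03 < 0, the point is on the negative side.

0


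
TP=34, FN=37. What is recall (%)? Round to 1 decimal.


Recall = TP / (TP + FN) * 100
= 34 / (34 + 37)
= 34 / 71
= 0.4789
= 47.9%

47.9


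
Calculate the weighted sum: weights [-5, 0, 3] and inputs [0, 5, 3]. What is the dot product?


Element-wise products:
-5 * 0 = 0
0 * 5 = 0
3 * 3 = 9
Sum = 0 + 0 + 9
= 9

9


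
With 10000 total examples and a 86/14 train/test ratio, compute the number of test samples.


Train samples = 10000 * 86% = 8600
Test samples = 10000 - 8600
= 1400

1400


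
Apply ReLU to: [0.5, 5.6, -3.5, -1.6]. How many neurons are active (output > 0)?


ReLU(x) = max(0, x) for each element:
ReLU(0.5) = 0.5
ReLU(5.6) = 5.6
ReLU(-3.5) = 0
ReLU(-1.6) = 0
Active neurons (>0): 2

2


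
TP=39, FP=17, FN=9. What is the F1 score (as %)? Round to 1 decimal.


Precision = TP / (TP + FP) = 39 / 56 = 0.6964
Recall = TP / (TP + FN) = 39 / 48 = 0.8125
F1 = 2 * P * R / (P + R)
= 2 * 0.6964 * 0.8125 / (0.6964 + 0.8125)
= 1.1317 / 1.5089
= 0.75
As percentage: 75.0%

75.0


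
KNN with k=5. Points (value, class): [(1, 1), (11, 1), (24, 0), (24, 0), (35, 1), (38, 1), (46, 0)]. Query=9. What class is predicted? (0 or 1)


Distances from query 9:
Point 11 (class 1): distance = 2
Point 1 (class 1): distance = 8
Point 24 (class 0): distance = 15
Point 24 (class 0): distance = 15
Point 35 (class 1): distance = 26
K=5 nearest neighbors: classes = [1, 1, 0, 0, 1]
Votes for class 1: 3 / 5
Majority vote => class 1

1


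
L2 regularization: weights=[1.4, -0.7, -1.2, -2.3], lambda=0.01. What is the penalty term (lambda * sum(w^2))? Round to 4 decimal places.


Squaring each weight:
1.4^2 = 1.96
(-0.7)^2 = 0.49
(-1.2)^2 = 1.44
(-2.3)^2 = 5.29
Sum of squares = 9.18
Penalty = 0.01 * 9.18 = 0.0918

0.0918


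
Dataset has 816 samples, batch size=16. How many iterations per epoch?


Iterations per epoch = dataset_size / batch_size
= 816 / 16
= 51

51


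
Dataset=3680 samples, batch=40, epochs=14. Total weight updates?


Iterations per epoch = 3680 / 40 = 92
Total updates = iterations_per_epoch * epochs
= 92 * 14
= 1288

1288


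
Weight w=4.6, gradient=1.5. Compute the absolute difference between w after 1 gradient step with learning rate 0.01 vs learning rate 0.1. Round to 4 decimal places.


With lr=0.01: w_new = 4.6 - 0.01 * 1.5 = 4.585
With lr=0.1: w_new = 4.6 - 0.1 * 1.5 = 4.45
Absolute difference = |4.585 - 4.45|
= 0.1350

0.1350


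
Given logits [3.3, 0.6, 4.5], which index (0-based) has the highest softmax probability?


Softmax is a monotonic transformation, so it preserves the argmax.
We need to find the index of the maximum logit.
Index 0: 3.3
Index 1: 0.6
Index 2: 4.5
Maximum logit = 4.5 at index 2

2


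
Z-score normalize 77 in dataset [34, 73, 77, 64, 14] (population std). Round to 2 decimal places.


Mean = (34 + 73 + 77 + 64 + 14) / 5 = 52.4
Variance = sum((x_i - mean)^2) / n = 595.44
Std = sqrt(595.44) = 24.4016
Z = (x - mean) / std
= (77 - 52.4) / 24.4016
= 24.6 / 24.4016
= 1.01

1.01


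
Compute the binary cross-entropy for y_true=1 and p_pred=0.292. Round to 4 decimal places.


For y=1: Loss = -log(p)
= -log(0.292)
= -(-1.231)
= 1.2310

1.2310


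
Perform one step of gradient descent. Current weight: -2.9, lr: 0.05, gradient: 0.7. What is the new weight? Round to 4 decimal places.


w_new = w_old - lr * gradient
= -2.9 - 0.05 * 0.7
= -2.9 - (0.035)
= -2.9350

-2.9350


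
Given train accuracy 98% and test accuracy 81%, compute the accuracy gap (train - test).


Gap = train_accuracy - test_accuracy
= 98 - 81
= 17%
This gap suggests the model is overfitting.

17


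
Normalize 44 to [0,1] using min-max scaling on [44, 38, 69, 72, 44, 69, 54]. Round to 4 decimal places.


Min = 38, Max = 72
Range = 72 - 38 = 34
Scaled = (x - min) / (max - min)
= (44 - 38) / 34
= 6 / 34
= 0.1765

0.1765


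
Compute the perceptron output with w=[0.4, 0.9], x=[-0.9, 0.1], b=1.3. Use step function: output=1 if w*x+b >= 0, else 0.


z = w . x + b
= 0.4*-0.9 + 0.9*0.1 + 1.3
= -0.36 + 0.09 + 1.3
= -0.27 + 1.3
= 1.03
Since z = 1.03 >= 0, output = 1

1


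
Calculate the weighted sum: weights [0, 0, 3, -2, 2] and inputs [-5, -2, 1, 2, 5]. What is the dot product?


Element-wise products:
0 * -5 = 0
0 * -2 = 0
3 * 1 = 3
-2 * 2 = -4
2 * 5 = 10
Sum = 0 + 0 + 3 + -4 + 10
= 9

9


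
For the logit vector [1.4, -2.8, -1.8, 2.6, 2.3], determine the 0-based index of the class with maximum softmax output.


Softmax is a monotonic transformation, so it preserves the argmax.
We need to find the index of the maximum logit.
Index 0: 1.4
Index 1: -2.8
Index 2: -1.8
Index 3: 2.6
Index 4: 2.3
Maximum logit = 2.6 at index 3

3


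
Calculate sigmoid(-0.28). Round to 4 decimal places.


sigmoid(z) = 1 / (1 + exp(-z))
exp(-(-0.28)) = exp(0.28) = 1.3231
1 + 1.3231 = 2.3231
1 / 2.3231 = 0.4305

0.4305


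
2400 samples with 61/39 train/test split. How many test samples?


Train samples = 2400 * 61% = 1464
Test samples = 2400 - 1464
= 936

936


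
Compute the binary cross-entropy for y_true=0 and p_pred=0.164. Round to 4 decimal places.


For y=0: Loss = -log(1-p)
= -log(1 - 0.164)
= -log(0.836)
= -(-0.1791)
= 0.1791

0.1791


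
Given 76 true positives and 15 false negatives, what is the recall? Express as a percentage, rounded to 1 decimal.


Recall = TP / (TP + FN) * 100
= 76 / (76 + 15)
= 76 / 91
= 0.8352
= 83.5%

83.5


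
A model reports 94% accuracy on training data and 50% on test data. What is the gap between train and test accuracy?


Gap = train_accuracy - test_accuracy
= 94 - 50
= 44%
This large gap strongly indicates overfitting.

44


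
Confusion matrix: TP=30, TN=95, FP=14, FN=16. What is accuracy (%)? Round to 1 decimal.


Accuracy = (TP + TN) / (TP + TN + FP + FN) * 100
= (30 + 95) / (30 + 95 + 14 + 16)
= 125 / 155
= 0.8065
= 80.6%

80.6


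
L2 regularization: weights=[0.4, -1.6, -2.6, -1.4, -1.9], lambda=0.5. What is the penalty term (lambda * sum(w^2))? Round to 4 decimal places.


Squaring each weight:
0.4^2 = 0.16
(-1.6)^2 = 2.56
(-2.6)^2 = 6.76
(-1.4)^2 = 1.96
(-1.9)^2 = 3.61
Sum of squares = 15.05
Penalty = 0.5 * 15.05 = 7.5250

7.5250


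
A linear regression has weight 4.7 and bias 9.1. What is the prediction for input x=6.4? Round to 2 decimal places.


y = 4.7 * 6.4 + (9.1)
= 30.08 + (9.1)
= 39.18

39.18


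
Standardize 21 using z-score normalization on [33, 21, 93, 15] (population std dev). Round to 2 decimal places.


Mean = (33 + 21 + 93 + 15) / 4 = 40.5
Variance = sum((x_i - mean)^2) / n = 960.75
Std = sqrt(960.75) = 30.996
Z = (x - mean) / std
= (21 - 40.5) / 30.996
= -19.5 / 30.996
= -0.63

-0.63


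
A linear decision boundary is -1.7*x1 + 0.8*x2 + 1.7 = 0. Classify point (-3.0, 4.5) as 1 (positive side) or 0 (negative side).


Compute -1.7 * -3.0 + 0.8 * 4.5 + 1.7
= 5.1 + 3.6 + 1.7
= 10.4
Since 10.4 >= 0, the point is on the positive side.

1


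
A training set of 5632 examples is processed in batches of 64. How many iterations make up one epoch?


Iterations per epoch = dataset_size / batch_size
= 5632 / 64
= 88

88


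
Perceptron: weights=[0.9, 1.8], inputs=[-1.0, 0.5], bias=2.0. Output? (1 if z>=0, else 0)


z = w . x + b
= 0.9*-1.0 + 1.8*0.5 + 2.0
= -0.9 + 0.9 + 2.0
= 0.0 + 2.0
= 2.0
Since z = 2.0 >= 0, output = 1

1


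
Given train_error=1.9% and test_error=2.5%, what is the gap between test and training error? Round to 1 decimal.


Generalization gap = test_error - train_error
= 2.5 - 1.9
= 0.6%
A small gap suggests good generalization.

0.6


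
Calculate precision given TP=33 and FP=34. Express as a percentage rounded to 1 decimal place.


Precision = TP / (TP + FP) * 100
= 33 / (33 + 34)
= 33 / 67
= 0.4925
= 49.3%

49.3


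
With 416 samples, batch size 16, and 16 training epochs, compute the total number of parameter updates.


Iterations per epoch = 416 / 16 = 26
Total updates = iterations_per_epoch * epochs
= 26 * 16
= 416

416


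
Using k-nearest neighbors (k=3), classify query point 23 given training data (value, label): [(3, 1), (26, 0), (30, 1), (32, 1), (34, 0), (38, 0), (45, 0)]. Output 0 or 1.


Distances from query 23:
Point 26 (class 0): distance = 3
Point 30 (class 1): distance = 7
Point 32 (class 1): distance = 9
K=3 nearest neighbors: classes = [0, 1, 1]
Votes for class 1: 2 / 3
Majority vote => class 1

1


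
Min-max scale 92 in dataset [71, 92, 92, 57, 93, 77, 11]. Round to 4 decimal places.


Min = 11, Max = 93
Range = 93 - 11 = 82
Scaled = (x - min) / (max - min)
= (92 - 11) / 82
= 81 / 82
= 0.9878

0.9878


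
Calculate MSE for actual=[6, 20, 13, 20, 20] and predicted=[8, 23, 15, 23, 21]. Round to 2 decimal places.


Differences: [-2, -3, -2, -3, -1]
Squared errors: [4, 9, 4, 9, 1]
Sum of squared errors = 27
MSE = 27 / 5 = 5.40

5.40


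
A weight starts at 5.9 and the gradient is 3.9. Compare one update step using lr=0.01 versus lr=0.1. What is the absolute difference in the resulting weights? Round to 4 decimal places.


With lr=0.01: w_new = 5.9 - 0.01 * 3.9 = 5.861
With lr=0.1: w_new = 5.9 - 0.1 * 3.9 = 5.51
Absolute difference = |5.861 - 5.51|
= 0.3510

0.3510


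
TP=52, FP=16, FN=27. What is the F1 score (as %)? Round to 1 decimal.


Precision = TP / (TP + FP) = 52 / 68 = 0.7647
Recall = TP / (TP + FN) = 52 / 79 = 0.6582
F1 = 2 * P * R / (P + R)
= 2 * 0.7647 * 0.6582 / (0.7647 + 0.6582)
= 1.0067 / 1.4229
= 0.7075
As percentage: 70.7%

70.7


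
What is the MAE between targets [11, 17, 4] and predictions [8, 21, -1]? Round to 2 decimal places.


Absolute errors: [3, 4, 5]
Sum of absolute errors = 12
MAE = 12 / 3 = 4.00

4.00


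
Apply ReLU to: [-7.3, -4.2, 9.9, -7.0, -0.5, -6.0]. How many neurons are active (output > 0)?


ReLU(x) = max(0, x) for each element:
ReLU(-7.3) = 0
ReLU(-4.2) = 0
ReLU(9.9) = 9.9
ReLU(-7.0) = 0
ReLU(-0.5) = 0
ReLU(-6.0) = 0
Active neurons (>0): 1

1


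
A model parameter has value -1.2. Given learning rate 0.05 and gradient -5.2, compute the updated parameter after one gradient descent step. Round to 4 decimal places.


w_new = w_old - lr * gradient
= -1.2 - 0.05 * -5.2
= -1.2 - (-0.26)
= -0.9400

-0.9400


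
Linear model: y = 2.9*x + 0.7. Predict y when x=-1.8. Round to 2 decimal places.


y = 2.9 * -1.8 + (0.7)
= -5.22 + (0.7)
= -4.52

-4.52


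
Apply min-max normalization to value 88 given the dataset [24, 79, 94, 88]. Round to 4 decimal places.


Min = 24, Max = 94
Range = 94 - 24 = 70
Scaled = (x - min) / (max - min)
= (88 - 24) / 70
= 64 / 70
= 0.9143

0.9143


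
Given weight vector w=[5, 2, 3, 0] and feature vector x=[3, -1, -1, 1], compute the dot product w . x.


Element-wise products:
5 * 3 = 15
2 * -1 = -2
3 * -1 = -3
0 * 1 = 0
Sum = 15 + -2 + -3 + 0
= 10

10


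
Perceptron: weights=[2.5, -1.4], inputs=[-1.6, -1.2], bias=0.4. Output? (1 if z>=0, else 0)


z = w . x + b
= 2.5*-1.6 + -1.4*-1.2 + 0.4
= -4.0 + 1.68 + 0.4
= -2.32 + 0.4
= -1.92
Since z = -1.92 < 0, output = 0

0


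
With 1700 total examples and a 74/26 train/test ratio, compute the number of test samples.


Train samples = 1700 * 74% = 1258
Test samples = 1700 - 1258
= 442

442


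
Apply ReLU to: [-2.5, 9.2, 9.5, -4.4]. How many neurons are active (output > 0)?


ReLU(x) = max(0, x) for each element:
ReLU(-2.5) = 0
ReLU(9.2) = 9.2
ReLU(9.5) = 9.5
ReLU(-4.4) = 0
Active neurons (>0): 2

2


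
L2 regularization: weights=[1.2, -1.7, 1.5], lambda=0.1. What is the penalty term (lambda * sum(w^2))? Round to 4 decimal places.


Squaring each weight:
1.2^2 = 1.44
(-1.7)^2 = 2.89
1.5^2 = 2.25
Sum of squares = 6.58
Penalty = 0.1 * 6.58 = 0.6580

0.6580


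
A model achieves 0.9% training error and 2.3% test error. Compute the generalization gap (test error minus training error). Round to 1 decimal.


Generalization gap = test_error - train_error
= 2.3 - 0.9
= 1.4%
A small gap suggests good generalization.

1.4


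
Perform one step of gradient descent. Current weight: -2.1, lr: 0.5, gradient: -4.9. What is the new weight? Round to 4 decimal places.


w_new = w_old - lr * gradient
= -2.1 - 0.5 * -4.9
= -2.1 - (-2.45)
= 0.3500

0.3500


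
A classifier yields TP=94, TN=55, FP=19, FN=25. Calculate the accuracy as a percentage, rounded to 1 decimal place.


Accuracy = (TP + TN) / (TP + TN + FP + FN) * 100
= (94 + 55) / (94 + 55 + 19 + 25)
= 149 / 193
= 0.772
= 77.2%

77.2


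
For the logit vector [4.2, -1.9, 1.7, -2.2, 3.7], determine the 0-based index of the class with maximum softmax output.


Softmax is a monotonic transformation, so it preserves the argmax.
We need to find the index of the maximum logit.
Index 0: 4.2
Index 1: -1.9
Index 2: 1.7
Index 3: -2.2
Index 4: 3.7
Maximum logit = 4.2 at index 0

0


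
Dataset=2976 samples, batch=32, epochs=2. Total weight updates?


Iterations per epoch = 2976 / 32 = 93
Total updates = iterations_per_epoch * epochs
= 93 * 2
= 186

186


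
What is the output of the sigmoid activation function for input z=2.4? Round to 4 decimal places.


sigmoid(z) = 1 / (1 + exp(-z))
exp(-(2.4)) = exp(-2.4) = 0.0907
1 + 0.0907 = 1.0907
1 / 1.0907 = 0.9168

0.9168


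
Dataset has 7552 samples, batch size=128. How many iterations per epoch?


Iterations per epoch = dataset_size / batch_size
= 7552 / 128
= 59

59


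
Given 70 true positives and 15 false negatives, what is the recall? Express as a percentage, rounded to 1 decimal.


Recall = TP / (TP + FN) * 100
= 70 / (70 + 15)
= 70 / 85
= 0.8235
= 82.4%

82.4


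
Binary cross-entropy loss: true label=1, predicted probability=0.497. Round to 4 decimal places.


For y=1: Loss = -log(p)
= -log(0.497)
= -(-0.6992)
= 0.6992

0.6992


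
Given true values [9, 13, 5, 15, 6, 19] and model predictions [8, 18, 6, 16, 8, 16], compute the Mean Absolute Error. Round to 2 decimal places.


Absolute errors: [1, 5, 1, 1, 2, 3]
Sum of absolute errors = 13
MAE = 13 / 6 = 2.17

2.17


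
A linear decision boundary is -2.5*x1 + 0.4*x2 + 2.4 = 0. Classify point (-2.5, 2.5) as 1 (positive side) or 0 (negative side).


Compute -2.5 * -2.5 + 0.4 * 2.5 + 2.4
= 6.25 + 1.0 + 2.4
= 9.65
Since 9.65 >= 0, the point is on the positive side.

1


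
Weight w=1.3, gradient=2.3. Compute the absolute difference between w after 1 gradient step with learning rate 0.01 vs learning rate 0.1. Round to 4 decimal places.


With lr=0.01: w_new = 1.3 - 0.01 * 2.3 = 1.277
With lr=0.1: w_new = 1.3 - 0.1 * 2.3 = 1.07
Absolute difference = |1.277 - 1.07|
= 0.2070

0.2070


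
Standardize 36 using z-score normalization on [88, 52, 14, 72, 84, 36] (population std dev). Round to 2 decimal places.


Mean = (88 + 52 + 14 + 72 + 84 + 36) / 6 = 57.6667
Variance = sum((x_i - mean)^2) / n = 704.5556
Std = sqrt(704.5556) = 26.5435
Z = (x - mean) / std
= (36 - 57.6667) / 26.5435
= -21.6667 / 26.5435
= -0.82

-0.82


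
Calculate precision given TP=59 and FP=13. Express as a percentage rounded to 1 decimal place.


Precision = TP / (TP + FP) * 100
= 59 / (59 + 13)
= 59 / 72
= 0.8194
= 81.9%

81.9


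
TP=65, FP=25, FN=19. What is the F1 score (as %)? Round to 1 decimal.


Precision = TP / (TP + FP) = 65 / 90 = 0.7222
Recall = TP / (TP + FN) = 65 / 84 = 0.7738
F1 = 2 * P * R / (P + R)
= 2 * 0.7222 * 0.7738 / (0.7222 + 0.7738)
= 1.1177 / 1.496
= 0.7471
As percentage: 74.7%

74.7


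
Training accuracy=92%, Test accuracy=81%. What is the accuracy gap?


Gap = train_accuracy - test_accuracy
= 92 - 81
= 11%
This gap suggests the model is overfitting.

11


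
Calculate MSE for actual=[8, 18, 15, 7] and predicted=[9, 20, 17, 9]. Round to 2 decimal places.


Differences: [-1, -2, -2, -2]
Squared errors: [1, 4, 4, 4]
Sum of squared errors = 13
MSE = 13 / 4 = 3.25

3.25


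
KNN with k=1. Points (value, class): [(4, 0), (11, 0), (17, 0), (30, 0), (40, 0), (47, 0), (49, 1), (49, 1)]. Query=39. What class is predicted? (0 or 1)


Distances from query 39:
Point 40 (class 0): distance = 1
K=1 nearest neighbors: classes = [0]
Votes for class 1: 0 / 1
Majority vote => class 0

0


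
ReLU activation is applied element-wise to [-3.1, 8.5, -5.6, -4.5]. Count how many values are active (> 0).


ReLU(x) = max(0, x) for each element:
ReLU(-3.1) = 0
ReLU(8.5) = 8.5
ReLU(-5.6) = 0
ReLU(-4.5) = 0
Active neurons (>0): 1

1


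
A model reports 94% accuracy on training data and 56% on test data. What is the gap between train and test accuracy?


Gap = train_accuracy - test_accuracy
= 94 - 56
= 38%
This large gap strongly indicates overfitting.

38


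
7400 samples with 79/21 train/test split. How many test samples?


Train samples = 7400 * 79% = 5846
Test samples = 7400 - 5846
= 1554

1554


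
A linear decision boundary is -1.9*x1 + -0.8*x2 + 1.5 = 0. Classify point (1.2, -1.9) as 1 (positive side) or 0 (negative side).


Compute -1.9 * 1.2 + -0.8 * -1.9 + 1.5
= -2.28 + 1.52 + 1.5
= 0.74
Since 0.74 >= 0, the point is on the positive side.

1
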